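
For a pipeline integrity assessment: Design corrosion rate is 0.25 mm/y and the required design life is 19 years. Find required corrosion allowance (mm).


Corrosion allowance = CR × design life
CA = 0.25 * 19 = 4.75 mm

4.75 mm


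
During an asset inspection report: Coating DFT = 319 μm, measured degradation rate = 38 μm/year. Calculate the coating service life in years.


Service life = thickness / degradation rate
Life = 319 / 38 = 8.4 years

8.4 years


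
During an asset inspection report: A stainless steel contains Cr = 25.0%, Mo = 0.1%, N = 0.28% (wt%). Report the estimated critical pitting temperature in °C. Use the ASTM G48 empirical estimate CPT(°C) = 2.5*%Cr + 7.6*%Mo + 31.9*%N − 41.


Apply the ASTM G48 empirical CPT estimate: CPT(°C) = 2.5*%Cr + 7.6*%Mo + 31.9*%N − 41
2.5*25.0 = 62.5; 7.6*0.1 = 0.76; 31.9*0.28 = 8.932
CPT = 62.5 + 0.76 + 8.932 − 41 = 31.192 °C
Rounded to 0.1 °C: CPT ≈ 31.2 °C

31.2 °C


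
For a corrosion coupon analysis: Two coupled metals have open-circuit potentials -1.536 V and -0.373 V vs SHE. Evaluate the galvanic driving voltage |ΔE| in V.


Driving voltage is the absolute potential difference.
|ΔE| = |-1.536 − (-0.373)| = 1.163 V

1.163 V


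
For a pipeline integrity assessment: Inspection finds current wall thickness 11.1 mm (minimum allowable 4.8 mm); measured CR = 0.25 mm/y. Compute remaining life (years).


Apply the remaining-life relation: RL = (t_current − t_min) / CR
RL = (11.1 − 4.8) / 0.25 = 6.3 / 0.25 = 25.2 years

25.2 years


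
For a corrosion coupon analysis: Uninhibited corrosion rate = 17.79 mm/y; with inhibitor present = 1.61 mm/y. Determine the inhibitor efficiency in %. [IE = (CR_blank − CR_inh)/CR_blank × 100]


Apply the inhibitor-efficiency definition: IE = (CR_blank − CR_inh)/CR_blank × 100
IE = (17.79 − 1.61) / 17.79 × 100
IE = 16.18 / 17.79 × 100 = 90.9 %

90.9 %


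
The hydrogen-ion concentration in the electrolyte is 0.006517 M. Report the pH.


pH = −log10[H+]
pH = −log10(0.006517) = 2.19

2.19


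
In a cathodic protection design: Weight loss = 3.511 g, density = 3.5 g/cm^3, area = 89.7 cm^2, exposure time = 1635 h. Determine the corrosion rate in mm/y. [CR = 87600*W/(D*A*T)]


Apply the mm/y weight-loss relation: CR = 87600 * W / (D * A * T)
Numerator: 87600 * 3.511 = 307563.6
Denominator: 3.5 * 89.7 * 1635 = 513308.25
CR = 307563.6 / 513308.25 = 0.59918 mm/y

0.59918 mm/y


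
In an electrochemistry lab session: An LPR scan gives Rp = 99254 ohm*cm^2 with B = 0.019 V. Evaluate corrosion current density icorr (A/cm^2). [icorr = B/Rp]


Apply the Stern-Geary relation: icorr = B / Rp
icorr = 0.019 / 99254 = 1.914×10^-7 A/cm^2

1.914×10^-7 A/cm^2


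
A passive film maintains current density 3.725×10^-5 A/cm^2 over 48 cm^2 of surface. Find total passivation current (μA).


I = i_pass * A, then convert A → μA (×10^6)
I = 3.725×10^-5 * 48 * 10^6 = 1788.0 μA

1788.0 μA


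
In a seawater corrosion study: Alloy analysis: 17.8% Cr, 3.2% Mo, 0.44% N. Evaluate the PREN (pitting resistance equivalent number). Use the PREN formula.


Apply the PREN formula: PREN = Cr + 3.3*Mo + 16*N
PREN = 17.8 + 3.3*3.2 + 16*0.44
PREN = 17.8 + 10.56 + 7.04 = 35.4

35.4


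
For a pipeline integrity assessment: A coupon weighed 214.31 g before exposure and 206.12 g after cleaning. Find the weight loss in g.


Weight loss = initial − final
WL = 214.31 − 206.12 = 8.19 g

8.19 g


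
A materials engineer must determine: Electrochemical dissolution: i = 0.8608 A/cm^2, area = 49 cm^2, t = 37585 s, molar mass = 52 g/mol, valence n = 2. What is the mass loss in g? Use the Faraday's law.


Apply Faraday's law: m = i*A*t*M / (n*F)
Total charge passed Q = i*A*t = 0.8608*49*37585 = 1585305.232 C
m = Q*M/(n*F) = 1585305.232*52/(2*96485) = 427.19527 g

427.19527 g


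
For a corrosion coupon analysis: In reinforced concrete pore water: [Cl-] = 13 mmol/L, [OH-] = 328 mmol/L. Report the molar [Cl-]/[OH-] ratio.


Threshold parameter = [Cl-] / [OH-] (molar basis; both in mmol/L, so units cancel)
Ratio = 13 / 328 = 0.04

0.04


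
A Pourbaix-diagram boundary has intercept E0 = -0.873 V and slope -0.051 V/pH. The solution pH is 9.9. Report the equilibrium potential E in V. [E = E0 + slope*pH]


Apply the Pourbaix line equation: E = E0 + slope*pH
E = -0.873 + (-0.051)*9.9 = -0.873 + (-0.5049) = -1.3779 V
Rounded to 3 decimal places: E = -1.378 V

-1.378 V


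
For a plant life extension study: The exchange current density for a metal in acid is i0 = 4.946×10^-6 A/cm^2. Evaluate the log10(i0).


i0 = 4.946×10^-6 A/cm^2
log10(i0) = -5.306

-5.306


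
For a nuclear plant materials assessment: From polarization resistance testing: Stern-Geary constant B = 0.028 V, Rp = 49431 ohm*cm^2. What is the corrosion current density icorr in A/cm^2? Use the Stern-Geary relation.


Apply the Stern-Geary relation: icorr = B / Rp
icorr = 0.028 / 49431 = 5.664×10^-7 A/cm^2

5.664×10^-7 A/cm^2


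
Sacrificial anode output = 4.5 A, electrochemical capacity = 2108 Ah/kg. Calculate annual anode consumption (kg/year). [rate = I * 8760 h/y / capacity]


Annual consumption = current * hours per year / capacity
Rate = 4.5 * 8760 / 2108 = 18.7 kg/year

18.7 kg/year


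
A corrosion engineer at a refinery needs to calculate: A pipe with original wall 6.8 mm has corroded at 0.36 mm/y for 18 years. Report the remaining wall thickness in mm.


Remaining wall = original − CR × time
t = 6.8 − 0.36*18 = 6.8 − 6.48 = 0.32 mm

0.32 mm


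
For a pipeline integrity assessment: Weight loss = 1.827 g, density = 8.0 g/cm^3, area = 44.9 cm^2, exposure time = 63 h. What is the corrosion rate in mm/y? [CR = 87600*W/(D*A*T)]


Apply the mm/y weight-loss relation: CR = 87600 * W / (D * A * T)
Numerator: 87600 * 1.827 = 160045.2
Denominator: 8.0 * 44.9 * 63 = 22629.6
CR = 160045.2 / 22629.6 = 7.0724 mm/y

7.0724 mm/y


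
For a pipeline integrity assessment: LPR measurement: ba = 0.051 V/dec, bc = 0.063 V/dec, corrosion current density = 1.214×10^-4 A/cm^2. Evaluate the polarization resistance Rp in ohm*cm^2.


Apply the Stern-Geary equation: Rp = ba*bc / (2.303*icorr*(ba+bc))
ba*bc = 0.051*0.063 = 0.003213
ba+bc = 0.114; 2.303*icorr*(ba+bc) = 2.303*1.214×10^-4*0.114 = 3.1872599×10^-5
Rp = 0.003213 / 3.1872599×10^-5 = 100.8 ohm*cm^2

100.8 ohm*cm^2


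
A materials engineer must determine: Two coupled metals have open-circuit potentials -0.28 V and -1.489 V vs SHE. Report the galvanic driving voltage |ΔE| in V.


Driving voltage is the absolute potential difference.
|ΔE| = |-0.28 − (-1.489)| = 1.209 V

1.209 V


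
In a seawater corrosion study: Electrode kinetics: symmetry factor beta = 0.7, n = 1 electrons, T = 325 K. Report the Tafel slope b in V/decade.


Apply the Tafel slope relation: b = 2.303*R*T/(beta*n*F)
Numerator: 2.303 * 8.314 * 325 = 6222.82
Denominator: 0.7 * 1 * 96485 = 67539.5
b = 6222.82 / 67539.5 = 0.092 V/decade

0.092 V/decade


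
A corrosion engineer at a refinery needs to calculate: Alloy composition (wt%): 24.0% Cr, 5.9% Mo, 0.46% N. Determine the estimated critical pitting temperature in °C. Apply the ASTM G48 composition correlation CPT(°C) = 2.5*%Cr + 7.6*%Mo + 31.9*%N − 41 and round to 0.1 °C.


Apply the ASTM G48 empirical CPT estimate: CPT(°C) = 2.5*%Cr + 7.6*%Mo + 31.9*%N − 41
2.5*24.0 = 60; 7.6*5.9 = 44.84; 31.9*0.46 = 14.674
CPT = 60 + 44.84 + 14.674 − 41 = 78.514 °C
Rounded to 0.1 °C: CPT ≈ 78.5 °C

78.5 °C


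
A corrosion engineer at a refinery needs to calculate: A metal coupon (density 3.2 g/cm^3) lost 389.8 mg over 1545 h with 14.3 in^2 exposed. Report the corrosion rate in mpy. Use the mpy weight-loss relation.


Apply the mpy weight-loss relation: CR = 534 * W / (D * A * T)
Numerator: 534 * 389.8 = 208153.2
Denominator: 3.2 * 14.3 * 1545 = 70699.2
CR = 208153.2 / 70699.2 = 2.9442 mpy

2.9442 mpy


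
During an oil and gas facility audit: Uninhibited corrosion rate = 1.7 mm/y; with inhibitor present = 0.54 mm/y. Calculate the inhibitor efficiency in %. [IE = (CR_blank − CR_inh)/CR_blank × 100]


Apply the inhibitor-efficiency definition: IE = (CR_blank − CR_inh)/CR_blank × 100
IE = (1.7 − 0.54) / 1.7 × 100
IE = 1.16 / 1.7 × 100 = 68.2 %

68.2 %


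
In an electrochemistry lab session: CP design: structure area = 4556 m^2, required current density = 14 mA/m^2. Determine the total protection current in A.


I = area * current density, then convert mA → A (÷1000)
I = 4556 * 14 / 1000 = 63.78 A

63.78 A


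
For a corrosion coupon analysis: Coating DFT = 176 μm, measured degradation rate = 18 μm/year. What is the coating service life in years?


Service life = thickness / degradation rate
Life = 176 / 18 = 9.8 years

9.8 years


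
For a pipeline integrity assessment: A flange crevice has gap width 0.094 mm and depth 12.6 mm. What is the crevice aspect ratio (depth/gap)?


Aspect ratio = depth / gap
Ratio = 12.6 / 0.094 = 134.0

134.0


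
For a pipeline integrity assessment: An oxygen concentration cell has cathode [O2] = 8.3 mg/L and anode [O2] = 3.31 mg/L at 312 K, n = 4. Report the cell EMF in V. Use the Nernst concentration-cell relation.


Apply the Nernst concentration-cell relation: E = (RT/nF)*ln(C_cathode/C_anode)
RT/nF = 8.314*312/(4*96485) = 0.00672117 V
ln(8.3/3.31) = 0.91931
E = 0.00672117 * 0.91931 = 0.00618 V

0.00618 V


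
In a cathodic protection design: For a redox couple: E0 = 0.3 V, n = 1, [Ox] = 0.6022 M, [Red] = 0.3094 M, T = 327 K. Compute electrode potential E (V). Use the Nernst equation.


Apply the Nernst equation: E = E0 + (RT/nF)*ln([Ox]/[Red])
Step 1: RT/nF = 8.314*327/(1*96485) = 0.02817721 V
Step 2: [Ox]/[Red] = 0.6022/0.3094 = 1.946348
Step 3: ln(1.946348) = 0.665955
Step 4: correction = 0.02817721 * 0.665955 = 0.019 V
E = 0.3 + 0.019 = 0.319 V

0.319 V


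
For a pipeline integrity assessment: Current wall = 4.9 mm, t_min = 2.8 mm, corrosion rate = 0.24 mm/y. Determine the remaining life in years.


Apply the remaining-life relation: RL = (t_current − t_min) / CR
RL = (4.9 − 2.8) / 0.24 = 2.1 / 0.24 = 8.8 years

8.8 years


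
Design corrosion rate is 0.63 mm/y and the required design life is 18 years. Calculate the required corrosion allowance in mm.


Corrosion allowance = CR × design life
CA = 0.63 * 18 = 11.34 mm

11.34 mm


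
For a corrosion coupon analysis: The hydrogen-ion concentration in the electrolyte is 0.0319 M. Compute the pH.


pH = −log10[H+]
pH = −log10(0.0319) = 1.5

1.5


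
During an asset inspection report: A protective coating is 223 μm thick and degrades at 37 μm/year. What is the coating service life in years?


Service life = thickness / degradation rate
Life = 223 / 37 = 6.0 years

6.0 years


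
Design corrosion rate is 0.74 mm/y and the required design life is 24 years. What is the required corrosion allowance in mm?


Corrosion allowance = CR × design life
CA = 0.74 * 24 = 17.76 mm

17.76 mm


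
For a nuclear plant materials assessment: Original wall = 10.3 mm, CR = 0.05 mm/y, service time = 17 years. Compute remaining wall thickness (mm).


Remaining wall = original − CR × time
t = 10.3 − 0.05*17 = 10.3 − 0.85 = 9.45 mm

9.45 mm


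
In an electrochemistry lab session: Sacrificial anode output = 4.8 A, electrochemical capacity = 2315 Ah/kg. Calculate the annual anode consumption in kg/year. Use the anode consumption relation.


Annual consumption = current * hours per year / capacity
Rate = 4.8 * 8760 / 2315 = 18.2 kg/year

18.2 kg/year


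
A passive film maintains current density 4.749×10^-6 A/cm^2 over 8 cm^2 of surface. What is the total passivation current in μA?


I = i_pass * A, then convert A → μA (×10^6)
I = 4.749×10^-6 * 8 * 10^6 = 37.99 μA

37.99 μA


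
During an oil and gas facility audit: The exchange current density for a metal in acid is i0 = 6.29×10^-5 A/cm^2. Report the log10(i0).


i0 = 6.29×10^-5 A/cm^2
log10(i0) = -4.201

-4.201


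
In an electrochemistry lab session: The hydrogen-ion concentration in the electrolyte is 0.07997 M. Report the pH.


pH = −log10[H+]
pH = −log10(0.07997) = 1.1

1.1


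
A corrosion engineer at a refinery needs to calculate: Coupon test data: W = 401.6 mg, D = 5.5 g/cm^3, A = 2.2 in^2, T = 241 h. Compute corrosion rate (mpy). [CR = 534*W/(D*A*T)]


Apply the mpy weight-loss relation: CR = 534 * W / (D * A * T)
Numerator: 534 * 401.6 = 214454.4
Denominator: 5.5 * 2.2 * 241 = 2916.1
CR = 214454.4 / 2916.1 = 73.54151 mpy

73.54151 mpy


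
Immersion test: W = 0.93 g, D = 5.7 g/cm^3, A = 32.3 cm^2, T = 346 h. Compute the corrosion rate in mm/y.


Apply the mm/y weight-loss relation: CR = 87600 * W / (D * A * T)
Numerator: 87600 * 0.93 = 81468.0
Denominator: 5.7 * 32.3 * 346 = 63702.06
CR = 81468.0 / 63702.06 = 1.27889 mm/y

1.27889 mm/y


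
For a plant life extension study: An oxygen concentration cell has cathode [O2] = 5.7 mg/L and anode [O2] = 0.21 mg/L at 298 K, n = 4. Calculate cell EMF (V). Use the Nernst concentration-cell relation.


Apply the Nernst concentration-cell relation: E = (RT/nF)*ln(C_cathode/C_anode)
RT/nF = 8.314*298/(4*96485) = 0.00641958 V
ln(5.7/0.21) = 3.30111
E = 0.00641958 * 3.30111 = 0.02119 V

0.02119 V


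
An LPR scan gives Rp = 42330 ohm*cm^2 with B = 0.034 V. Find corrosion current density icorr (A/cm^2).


Apply the Stern-Geary relation: icorr = B / Rp
icorr = 0.034 / 42330 = 8.032×10^-7 A/cm^2

8.032×10^-7 A/cm^2


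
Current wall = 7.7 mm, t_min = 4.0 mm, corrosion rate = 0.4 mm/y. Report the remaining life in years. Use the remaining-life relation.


Apply the remaining-life relation: RL = (t_current − t_min) / CR
RL = (7.7 − 4.0) / 0.4 = 3.7 / 0.4 = 9.3 years

9.3 years


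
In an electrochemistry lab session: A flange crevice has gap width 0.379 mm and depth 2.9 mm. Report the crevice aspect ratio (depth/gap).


Aspect ratio = depth / gap
Ratio = 2.9 / 0.379 = 7.7

7.7


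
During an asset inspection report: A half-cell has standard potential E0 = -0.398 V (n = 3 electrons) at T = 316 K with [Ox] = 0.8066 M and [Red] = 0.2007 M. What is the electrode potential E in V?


Apply the Nernst equation: E = E0 + (RT/nF)*ln([Ox]/[Red])
Step 1: RT/nF = 8.314*316/(3*96485) = 0.00907645 V
Step 2: [Ox]/[Red] = 0.8066/0.2007 = 4.018934
Step 3: ln(4.018934) = 1.391017
Step 4: correction = 0.00907645 * 1.391017 = 0.0126 V
E = -0.398 + 0.0126 = -0.3854 V

-0.3854 V


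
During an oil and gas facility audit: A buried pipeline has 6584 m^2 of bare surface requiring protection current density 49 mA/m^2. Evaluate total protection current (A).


I = area * current density, then convert mA → A (÷1000)
I = 6584 * 49 / 1000 = 322.62 A

322.62 A


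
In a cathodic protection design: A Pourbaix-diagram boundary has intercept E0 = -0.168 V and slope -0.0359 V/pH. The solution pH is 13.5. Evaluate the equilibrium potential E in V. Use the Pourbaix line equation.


Apply the Pourbaix line equation: E = E0 + slope*pH
E = -0.168 + (-0.0359)*13.5 = -0.168 + (-0.48465) = -0.65265 V
Rounded to 3 decimal places: E = -0.653 V

-0.653 V


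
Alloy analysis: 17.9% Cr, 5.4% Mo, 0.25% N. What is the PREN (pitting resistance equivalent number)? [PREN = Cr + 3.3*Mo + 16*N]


Apply the PREN formula: PREN = Cr + 3.3*Mo + 16*N
PREN = 17.9 + 3.3*5.4 + 16*0.25
PREN = 17.9 + 17.82 + 4.0 = 39.72

39.72


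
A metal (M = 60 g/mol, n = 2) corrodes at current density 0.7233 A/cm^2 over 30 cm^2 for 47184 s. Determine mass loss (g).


Apply Faraday's law: m = i*A*t*M / (n*F)
Total charge passed Q = i*A*t = 0.7233*30*47184 = 1023845.616 C
m = Q*M/(n*F) = 1023845.616*60/(2*96485) = 318.3435 g

318.3435 g


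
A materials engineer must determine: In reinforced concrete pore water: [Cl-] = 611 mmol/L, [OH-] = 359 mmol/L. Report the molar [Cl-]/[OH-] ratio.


Threshold parameter = [Cl-] / [OH-] (molar basis; both in mmol/L, so units cancel)
Ratio = 611 / 359 = 1.7

1.7


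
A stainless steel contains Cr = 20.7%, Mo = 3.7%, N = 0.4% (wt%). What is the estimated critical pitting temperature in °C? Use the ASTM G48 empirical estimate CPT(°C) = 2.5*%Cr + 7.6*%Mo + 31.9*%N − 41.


Apply the ASTM G48 empirical CPT estimate: CPT(°C) = 2.5*%Cr + 7.6*%Mo + 31.9*%N − 41
2.5*20.7 = 51.75; 7.6*3.7 = 28.12; 31.9*0.4 = 12.76
CPT = 51.75 + 28.12 + 12.76 − 41 = 51.63 °C
Rounded to 0.1 °C: CPT ≈ 51.6 °C

51.6 °C


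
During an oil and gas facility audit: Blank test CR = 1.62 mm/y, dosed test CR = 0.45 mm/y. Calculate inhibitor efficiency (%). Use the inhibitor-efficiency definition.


Apply the inhibitor-efficiency definition: IE = (CR_blank − CR_inh)/CR_blank × 100
IE = (1.62 − 0.45) / 1.62 × 100
IE = 1.17 / 1.62 × 100 = 72.2 %

72.2 %


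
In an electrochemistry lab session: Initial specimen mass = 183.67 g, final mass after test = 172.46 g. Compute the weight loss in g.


Weight loss = initial − final
WL = 183.67 − 172.46 = 11.21 g

11.21 g


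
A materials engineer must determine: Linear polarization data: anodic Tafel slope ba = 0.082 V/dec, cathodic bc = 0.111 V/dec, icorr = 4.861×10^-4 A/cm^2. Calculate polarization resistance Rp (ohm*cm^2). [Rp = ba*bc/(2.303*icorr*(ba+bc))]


Apply the Stern-Geary equation: Rp = ba*bc / (2.303*icorr*(ba+bc))
ba*bc = 0.082*0.111 = 0.009102
ba+bc = 0.193; 2.303*icorr*(ba+bc) = 2.303*4.861×10^-4*0.193 = 2.1606124×10^-4
Rp = 0.009102 / 2.1606124×10^-4 = 42.13 ohm*cm^2

42.13 ohm*cm^2


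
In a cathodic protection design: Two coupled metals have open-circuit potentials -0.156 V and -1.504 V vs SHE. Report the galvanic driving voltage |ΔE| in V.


Driving voltage is the absolute potential difference.
|ΔE| = |-0.156 − (-1.504)| = 1.348 V

1.348 V


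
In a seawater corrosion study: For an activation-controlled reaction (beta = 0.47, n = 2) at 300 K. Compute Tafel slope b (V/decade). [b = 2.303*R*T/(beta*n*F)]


Apply the Tafel slope relation: b = 2.303*R*T/(beta*n*F)
Numerator: 2.303 * 8.314 * 300 = 5744.14
Denominator: 0.47 * 2 * 96485 = 90695.9
b = 5744.14 / 90695.9 = 0.063 V/decade

0.063 V/decade


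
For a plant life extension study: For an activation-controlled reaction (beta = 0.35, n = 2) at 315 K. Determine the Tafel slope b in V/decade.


Apply the Tafel slope relation: b = 2.303*R*T/(beta*n*F)
Numerator: 2.303 * 8.314 * 315 = 6031.35
Denominator: 0.35 * 2 * 96485 = 67539.5
b = 6031.35 / 67539.5 = 0.0893 V/decade

0.0893 V/decade


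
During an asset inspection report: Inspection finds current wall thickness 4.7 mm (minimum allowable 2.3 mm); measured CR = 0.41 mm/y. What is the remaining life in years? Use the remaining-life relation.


Apply the remaining-life relation: RL = (t_current − t_min) / CR
RL = (4.7 − 2.3) / 0.41 = 2.4 / 0.41 = 5.9 years

5.9 years


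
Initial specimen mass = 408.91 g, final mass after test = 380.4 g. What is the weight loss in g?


Weight loss = initial − final
WL = 408.91 − 380.4 = 28.51 g

28.51 g


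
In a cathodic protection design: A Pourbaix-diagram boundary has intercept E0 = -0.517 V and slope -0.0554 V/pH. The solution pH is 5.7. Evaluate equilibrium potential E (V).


Apply the Pourbaix line equation: E = E0 + slope*pH
E = -0.517 + (-0.0554)*5.7 = -0.517 + (-0.31578) = -0.83278 V
Rounded to 4 decimal places: E = -0.8328 V

-0.8328 V


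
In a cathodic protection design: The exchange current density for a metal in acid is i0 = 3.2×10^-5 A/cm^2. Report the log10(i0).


i0 = 3.2×10^-5 A/cm^2
log10(i0) = -4.495

-4.495


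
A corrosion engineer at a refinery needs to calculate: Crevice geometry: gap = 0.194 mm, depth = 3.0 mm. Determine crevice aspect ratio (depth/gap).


Aspect ratio = depth / gap
Ratio = 3.0 / 0.194 = 15.5

15.5


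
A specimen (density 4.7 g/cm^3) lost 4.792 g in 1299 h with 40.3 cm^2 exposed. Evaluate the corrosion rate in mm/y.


Apply the mm/y weight-loss relation: CR = 87600 * W / (D * A * T)
Numerator: 87600 * 4.792 = 419779.2
Denominator: 4.7 * 40.3 * 1299 = 246043.59
CR = 419779.2 / 246043.59 = 1.7061 mm/y

1.7061 mm/y


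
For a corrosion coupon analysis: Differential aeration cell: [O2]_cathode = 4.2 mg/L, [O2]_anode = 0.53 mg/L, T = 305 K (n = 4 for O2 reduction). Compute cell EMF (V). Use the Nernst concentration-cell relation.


Apply the Nernst concentration-cell relation: E = (RT/nF)*ln(C_cathode/C_anode)
RT/nF = 8.314*305/(4*96485) = 0.00657037 V
ln(4.2/0.53) = 2.06996
E = 0.00657037 * 2.06996 = 0.0136 V

0.0136 V


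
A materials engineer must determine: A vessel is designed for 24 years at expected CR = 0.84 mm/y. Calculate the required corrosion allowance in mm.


Corrosion allowance = CR × design life
CA = 0.84 * 24 = 20.16 mm

20.16 mm


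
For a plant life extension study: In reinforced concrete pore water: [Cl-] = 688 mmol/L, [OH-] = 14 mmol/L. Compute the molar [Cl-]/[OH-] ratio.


Threshold parameter = [Cl-] / [OH-] (molar basis; both in mmol/L, so units cancel)
Ratio = 688 / 14 = 49.14

49.14


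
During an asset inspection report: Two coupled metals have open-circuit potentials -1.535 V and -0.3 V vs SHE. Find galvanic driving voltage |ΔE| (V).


Driving voltage is the absolute potential difference.
|ΔE| = |-1.535 − (-0.3)| = 1.235 V

1.235 V


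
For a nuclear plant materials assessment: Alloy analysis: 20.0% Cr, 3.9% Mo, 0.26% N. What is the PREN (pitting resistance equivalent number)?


Apply the PREN formula: PREN = Cr + 3.3*Mo + 16*N
PREN = 20.0 + 3.3*3.9 + 16*0.26
PREN = 20.0 + 12.87 + 4.16 = 37.03

37.03


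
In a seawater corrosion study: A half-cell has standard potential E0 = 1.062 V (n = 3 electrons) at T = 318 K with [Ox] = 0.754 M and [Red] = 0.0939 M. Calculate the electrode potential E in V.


Apply the Nernst equation: E = E0 + (RT/nF)*ln([Ox]/[Red])
Step 1: RT/nF = 8.314*318/(3*96485) = 0.0091339 V
Step 2: [Ox]/[Red] = 0.754/0.0939 = 8.029819
Step 3: ln(8.029819) = 2.083162
Step 4: correction = 0.0091339 * 2.083162 = 0.019 V
E = 1.062 + 0.019 = 1.081 V

1.081 V


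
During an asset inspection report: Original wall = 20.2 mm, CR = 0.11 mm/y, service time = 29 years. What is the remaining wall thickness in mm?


Remaining wall = original − CR × time
t = 20.2 − 0.11*29 = 20.2 − 3.19 = 17.01 mm

17.01 mm


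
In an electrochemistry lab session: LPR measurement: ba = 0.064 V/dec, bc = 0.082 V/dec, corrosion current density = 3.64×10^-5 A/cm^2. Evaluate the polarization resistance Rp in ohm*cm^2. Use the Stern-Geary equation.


Apply the Stern-Geary equation: Rp = ba*bc / (2.303*icorr*(ba+bc))
ba*bc = 0.064*0.082 = 0.005248
ba+bc = 0.146; 2.303*icorr*(ba+bc) = 2.303*3.64×10^-5*0.146 = 1.2239063×10^-5
Rp = 0.005248 / 1.2239063×10^-5 = 428.79 ohm*cm^2

428.79 ohm*cm^2


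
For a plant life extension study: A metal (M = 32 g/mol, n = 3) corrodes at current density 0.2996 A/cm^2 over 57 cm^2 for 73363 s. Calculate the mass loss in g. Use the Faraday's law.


Apply Faraday's law: m = i*A*t*M / (n*F)
Total charge passed Q = i*A*t = 0.2996*57*73363 = 1252834.6236 C
m = Q*M/(n*F) = 1252834.6236*32/(3*96485) = 138.504 g

138.504 g


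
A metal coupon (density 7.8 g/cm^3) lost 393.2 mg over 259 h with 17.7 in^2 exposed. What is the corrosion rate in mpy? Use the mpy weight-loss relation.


Apply the mpy weight-loss relation: CR = 534 * W / (D * A * T)
Numerator: 534 * 393.2 = 209968.8
Denominator: 7.8 * 17.7 * 259 = 35757.54
CR = 209968.8 / 35757.54 = 5.87201 mpy

5.87201 mpy


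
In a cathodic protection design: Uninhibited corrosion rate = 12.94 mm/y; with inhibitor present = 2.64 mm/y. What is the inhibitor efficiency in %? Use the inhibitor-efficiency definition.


Apply the inhibitor-efficiency definition: IE = (CR_blank − CR_inh)/CR_blank × 100
IE = (12.94 − 2.64) / 12.94 × 100
IE = 10.3 / 12.94 × 100 = 79.6 %

79.6 %


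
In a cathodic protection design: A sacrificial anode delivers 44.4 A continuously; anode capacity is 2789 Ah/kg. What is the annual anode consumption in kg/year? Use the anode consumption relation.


Annual consumption = current * hours per year / capacity
Rate = 44.4 * 8760 / 2789 = 139.5 kg/year

139.5 kg/year


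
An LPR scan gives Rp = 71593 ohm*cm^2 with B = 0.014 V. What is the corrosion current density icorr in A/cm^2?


Apply the Stern-Geary relation: icorr = B / Rp
icorr = 0.014 / 71593 = 1.955×10^-7 A/cm^2

1.955×10^-7 A/cm^2


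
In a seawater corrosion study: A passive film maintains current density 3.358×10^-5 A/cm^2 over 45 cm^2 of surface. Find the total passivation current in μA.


I = i_pass * A, then convert A → μA (×10^6)
I = 3.358×10^-5 * 45 * 10^6 = 1511.1 μA

1511.1 μA


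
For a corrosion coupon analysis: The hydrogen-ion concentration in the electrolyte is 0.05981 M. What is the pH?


pH = −log10[H+]
pH = −log10(0.05981) = 1.22

1.22


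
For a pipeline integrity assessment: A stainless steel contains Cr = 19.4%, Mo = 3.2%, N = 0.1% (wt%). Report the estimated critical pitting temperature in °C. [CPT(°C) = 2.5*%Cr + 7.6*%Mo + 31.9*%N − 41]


Apply the ASTM G48 empirical CPT estimate: CPT(°C) = 2.5*%Cr + 7.6*%Mo + 31.9*%N − 41
2.5*19.4 = 48.5; 7.6*3.2 = 24.32; 31.9*0.1 = 3.19
CPT = 48.5 + 24.32 + 3.19 − 41 = 35.01 °C
Rounded to 0.1 °C: CPT ≈ 35.0 °C

35.0 °C


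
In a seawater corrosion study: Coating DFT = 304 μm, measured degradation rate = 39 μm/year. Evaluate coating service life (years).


Service life = thickness / degradation rate
Life = 304 / 39 = 7.8 years

7.8 years


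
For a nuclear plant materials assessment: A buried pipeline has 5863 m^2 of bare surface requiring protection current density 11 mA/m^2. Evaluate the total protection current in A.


I = area * current density, then convert mA → A (÷1000)
I = 5863 * 11 / 1000 = 64.49 A

64.49 A


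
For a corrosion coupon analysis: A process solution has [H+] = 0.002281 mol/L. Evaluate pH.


pH = −log10[H+]
pH = −log10(0.002281) = 2.64

2.64


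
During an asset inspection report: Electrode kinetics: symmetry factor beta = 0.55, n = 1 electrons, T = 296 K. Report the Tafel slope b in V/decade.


Apply the Tafel slope relation: b = 2.303*R*T/(beta*n*F)
Numerator: 2.303 * 8.314 * 296 = 5667.55
Denominator: 0.55 * 1 * 96485 = 53066.75
b = 5667.55 / 53066.75 = 0.107 V/decade

0.107 V/decade


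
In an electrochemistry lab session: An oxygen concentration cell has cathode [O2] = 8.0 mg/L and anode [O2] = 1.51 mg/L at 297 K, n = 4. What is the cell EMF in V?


Apply the Nernst concentration-cell relation: E = (RT/nF)*ln(C_cathode/C_anode)
RT/nF = 8.314*297/(4*96485) = 0.00639804 V
ln(8.0/1.51) = 1.66733
E = 0.00639804 * 1.66733 = 0.01067 V

0.01067 V


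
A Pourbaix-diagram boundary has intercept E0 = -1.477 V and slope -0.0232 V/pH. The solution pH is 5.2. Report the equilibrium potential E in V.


Apply the Pourbaix line equation: E = E0 + slope*pH
E = -1.477 + (-0.0232)*5.2 = -1.477 + (-0.12064) = -1.59764 V
Rounded to 3 decimal places: E = -1.598 V

-1.598 V


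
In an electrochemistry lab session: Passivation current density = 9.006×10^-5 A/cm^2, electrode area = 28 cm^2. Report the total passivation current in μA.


I = i_pass * A, then convert A → μA (×10^6)
I = 9.006×10^-5 * 28 * 10^6 = 2521.68 μA

2521.68 μA


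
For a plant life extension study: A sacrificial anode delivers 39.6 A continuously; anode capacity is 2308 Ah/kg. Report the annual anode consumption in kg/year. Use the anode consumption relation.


Annual consumption = current * hours per year / capacity
Rate = 39.6 * 8760 / 2308 = 150.3 kg/year

150.3 kg/year


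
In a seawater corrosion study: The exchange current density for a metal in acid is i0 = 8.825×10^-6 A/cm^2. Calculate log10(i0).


i0 = 8.825×10^-6 A/cm^2
log10(i0) = -5.054

-5.054


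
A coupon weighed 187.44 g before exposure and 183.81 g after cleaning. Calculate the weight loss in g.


Weight loss = initial − final
WL = 187.44 − 183.81 = 3.63 g

3.63 g


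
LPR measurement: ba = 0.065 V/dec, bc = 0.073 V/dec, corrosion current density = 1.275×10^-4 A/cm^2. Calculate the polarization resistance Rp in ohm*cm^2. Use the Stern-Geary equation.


Apply the Stern-Geary equation: Rp = ba*bc / (2.303*icorr*(ba+bc))
ba*bc = 0.065*0.073 = 0.004745
ba+bc = 0.138; 2.303*icorr*(ba+bc) = 2.303*1.275×10^-4*0.138 = 4.0521285×10^-5
Rp = 0.004745 / 4.0521285×10^-5 = 117.1 ohm*cm^2

117.1 ohm*cm^2


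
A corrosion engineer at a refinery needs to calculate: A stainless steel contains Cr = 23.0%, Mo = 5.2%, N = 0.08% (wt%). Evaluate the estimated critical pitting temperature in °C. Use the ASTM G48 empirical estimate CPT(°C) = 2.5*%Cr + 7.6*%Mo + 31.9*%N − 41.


Apply the ASTM G48 empirical CPT estimate: CPT(°C) = 2.5*%Cr + 7.6*%Mo + 31.9*%N − 41
2.5*23.0 = 57.5; 7.6*5.2 = 39.52; 31.9*0.08 = 2.552
CPT = 57.5 + 39.52 + 2.552 − 41 = 58.572 °C
Rounded to 0.1 °C: CPT ≈ 58.6 °C

58.6 °C


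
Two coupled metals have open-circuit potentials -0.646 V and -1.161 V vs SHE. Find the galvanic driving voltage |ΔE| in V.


Driving voltage is the absolute potential difference.
|ΔE| = |-0.646 − (-1.161)| = 0.515 V

0.515 V


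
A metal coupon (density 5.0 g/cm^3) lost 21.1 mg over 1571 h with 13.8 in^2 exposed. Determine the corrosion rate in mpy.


Apply the mpy weight-loss relation: CR = 534 * W / (D * A * T)
Numerator: 534 * 21.1 = 11267.4
Denominator: 5.0 * 13.8 * 1571 = 108399.0
CR = 11267.4 / 108399.0 = 0.10394 mpy

0.10394 mpy


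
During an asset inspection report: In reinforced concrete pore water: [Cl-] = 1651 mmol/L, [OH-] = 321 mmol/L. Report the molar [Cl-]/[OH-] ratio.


Threshold parameter = [Cl-] / [OH-] (molar basis; both in mmol/L, so units cancel)
Ratio = 1651 / 321 = 5.14

5.14


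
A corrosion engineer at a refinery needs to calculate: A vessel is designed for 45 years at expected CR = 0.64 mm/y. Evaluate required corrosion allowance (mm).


Corrosion allowance = CR × design life
CA = 0.64 * 45 = 28.8 mm

28.8 mm


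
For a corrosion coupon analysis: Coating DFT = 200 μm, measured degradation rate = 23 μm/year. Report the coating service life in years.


Service life = thickness / degradation rate
Life = 200 / 23 = 8.7 years

8.7 years


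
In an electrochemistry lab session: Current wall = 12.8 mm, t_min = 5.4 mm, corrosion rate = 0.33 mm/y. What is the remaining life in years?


Apply the remaining-life relation: RL = (t_current − t_min) / CR
RL = (12.8 − 5.4) / 0.33 = 7.4 / 0.33 = 22.4 years

22.4 years


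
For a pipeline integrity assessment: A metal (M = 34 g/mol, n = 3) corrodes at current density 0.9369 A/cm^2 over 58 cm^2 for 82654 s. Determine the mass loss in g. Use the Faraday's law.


Apply Faraday's law: m = i*A*t*M / (n*F)
Total charge passed Q = i*A*t = 0.9369*58*82654 = 4491434.8908 C
m = Q*M/(n*F) = 4491434.8908*34/(3*96485) = 527.573 g

527.573 g


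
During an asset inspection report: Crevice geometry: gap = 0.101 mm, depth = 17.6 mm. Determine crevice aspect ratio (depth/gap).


Aspect ratio = depth / gap
Ratio = 17.6 / 0.101 = 174.3

174.3


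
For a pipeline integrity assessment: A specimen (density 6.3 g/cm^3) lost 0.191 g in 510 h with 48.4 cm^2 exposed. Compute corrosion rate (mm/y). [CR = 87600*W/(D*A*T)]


Apply the mm/y weight-loss relation: CR = 87600 * W / (D * A * T)
Numerator: 87600 * 0.191 = 16731.6
Denominator: 6.3 * 48.4 * 510 = 155509.2
CR = 16731.6 / 155509.2 = 0.10759 mm/y

0.10759 mm/y


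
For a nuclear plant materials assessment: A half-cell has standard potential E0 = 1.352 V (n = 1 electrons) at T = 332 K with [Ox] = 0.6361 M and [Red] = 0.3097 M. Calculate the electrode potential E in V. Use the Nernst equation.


Apply the Nernst equation: E = E0 + (RT/nF)*ln([Ox]/[Red])
Step 1: RT/nF = 8.314*332/(1*96485) = 0.02860805 V
Step 2: [Ox]/[Red] = 0.6361/0.3097 = 2.053923
Step 3: ln(2.053923) = 0.719752
Step 4: correction = 0.02860805 * 0.719752 = 0.021 V
E = 1.352 + 0.021 = 1.373 V

1.373 V


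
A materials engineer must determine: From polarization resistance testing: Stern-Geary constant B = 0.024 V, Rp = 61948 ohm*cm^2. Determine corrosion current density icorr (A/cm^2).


Apply the Stern-Geary relation: icorr = B / Rp
icorr = 0.024 / 61948 = 3.874×10^-7 A/cm^2

3.874×10^-7 A/cm^2


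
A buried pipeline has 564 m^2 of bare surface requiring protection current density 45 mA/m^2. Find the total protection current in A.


I = area * current density, then convert mA → A (÷1000)
I = 564 * 45 / 1000 = 25.38 A

25.38 A


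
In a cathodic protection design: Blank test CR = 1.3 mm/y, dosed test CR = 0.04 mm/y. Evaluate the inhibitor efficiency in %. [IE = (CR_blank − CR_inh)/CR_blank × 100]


Apply the inhibitor-efficiency definition: IE = (CR_blank − CR_inh)/CR_blank × 100
IE = (1.3 − 0.04) / 1.3 × 100
IE = 1.26 / 1.3 × 100 = 96.9 %

96.9 %


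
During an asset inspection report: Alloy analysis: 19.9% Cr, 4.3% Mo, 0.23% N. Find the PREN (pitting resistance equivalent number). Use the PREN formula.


Apply the PREN formula: PREN = Cr + 3.3*Mo + 16*N
PREN = 19.9 + 3.3*4.3 + 16*0.23
PREN = 19.9 + 14.19 + 3.68 = 37.77

37.77


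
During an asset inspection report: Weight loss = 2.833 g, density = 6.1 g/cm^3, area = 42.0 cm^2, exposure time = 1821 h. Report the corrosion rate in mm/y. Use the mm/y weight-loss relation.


Apply the mm/y weight-loss relation: CR = 87600 * W / (D * A * T)
Numerator: 87600 * 2.833 = 248170.8
Denominator: 6.1 * 42.0 * 1821 = 466540.2
CR = 248170.8 / 466540.2 = 0.53194 mm/y

0.53194 mm/y


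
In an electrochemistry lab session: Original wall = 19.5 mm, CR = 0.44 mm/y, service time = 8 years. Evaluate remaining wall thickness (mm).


Remaining wall = original − CR × time
t = 19.5 − 0.44*8 = 19.5 − 3.52 = 15.98 mm

15.98 mm


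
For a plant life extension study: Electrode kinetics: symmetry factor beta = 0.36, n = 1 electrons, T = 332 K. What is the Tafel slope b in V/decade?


Apply the Tafel slope relation: b = 2.303*R*T/(beta*n*F)
Numerator: 2.303 * 8.314 * 332 = 6356.85
Denominator: 0.36 * 1 * 96485 = 34734.6
b = 6356.85 / 34734.6 = 0.183 V/decade

0.183 V/decade


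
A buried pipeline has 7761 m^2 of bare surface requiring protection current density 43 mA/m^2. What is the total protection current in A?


I = area * current density, then convert mA → A (÷1000)
I = 7761 * 43 / 1000 = 333.72 A

333.72 A


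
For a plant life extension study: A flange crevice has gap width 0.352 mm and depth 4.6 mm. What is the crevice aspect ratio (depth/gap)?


Aspect ratio = depth / gap
Ratio = 4.6 / 0.352 = 13.1

13.1


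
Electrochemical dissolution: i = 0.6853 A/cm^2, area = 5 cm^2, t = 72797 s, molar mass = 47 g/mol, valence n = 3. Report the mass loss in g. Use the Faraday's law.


Apply Faraday's law: m = i*A*t*M / (n*F)
Total charge passed Q = i*A*t = 0.6853*5*72797 = 249438.9205 C
m = Q*M/(n*F) = 249438.9205*47/(3*96485) = 40.502 g

40.502 g


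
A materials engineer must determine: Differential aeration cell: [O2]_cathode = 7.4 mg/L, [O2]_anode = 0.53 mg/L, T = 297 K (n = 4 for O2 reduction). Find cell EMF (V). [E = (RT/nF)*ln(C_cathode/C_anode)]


Apply the Nernst concentration-cell relation: E = (RT/nF)*ln(C_cathode/C_anode)
RT/nF = 8.314*297/(4*96485) = 0.00639804 V
ln(7.4/0.53) = 2.63636
E = 0.00639804 * 2.63636 = 0.01687 V

0.01687 V


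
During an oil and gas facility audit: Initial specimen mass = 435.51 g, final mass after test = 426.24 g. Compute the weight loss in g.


Weight loss = initial − final
WL = 435.51 − 426.24 = 9.27 g

9.27 g


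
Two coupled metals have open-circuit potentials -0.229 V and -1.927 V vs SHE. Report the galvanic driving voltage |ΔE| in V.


Driving voltage is the absolute potential difference.
|ΔE| = |-0.229 − (-1.927)| = 1.698 V

1.698 V


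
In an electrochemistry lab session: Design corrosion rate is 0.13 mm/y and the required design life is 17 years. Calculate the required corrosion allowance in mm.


Corrosion allowance = CR × design life
CA = 0.13 * 17 = 2.21 mm

2.21 mm


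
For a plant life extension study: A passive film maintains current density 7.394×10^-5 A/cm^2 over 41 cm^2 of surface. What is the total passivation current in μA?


I = i_pass * A, then convert A → μA (×10^6)
I = 7.394×10^-5 * 41 * 10^6 = 3031.54 μA

3031.54 μA


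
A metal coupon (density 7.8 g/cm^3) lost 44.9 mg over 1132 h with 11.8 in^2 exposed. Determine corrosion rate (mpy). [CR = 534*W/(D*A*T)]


Apply the mpy weight-loss relation: CR = 534 * W / (D * A * T)
Numerator: 534 * 44.9 = 23976.6
Denominator: 7.8 * 11.8 * 1132 = 104189.28
CR = 23976.6 / 104189.28 = 0.23013 mpy

0.23013 mpy


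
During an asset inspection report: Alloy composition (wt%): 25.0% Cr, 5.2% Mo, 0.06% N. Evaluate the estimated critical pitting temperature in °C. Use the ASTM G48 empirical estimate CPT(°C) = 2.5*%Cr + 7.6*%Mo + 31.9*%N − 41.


Apply the ASTM G48 empirical CPT estimate: CPT(°C) = 2.5*%Cr + 7.6*%Mo + 31.9*%N − 41
2.5*25.0 = 62.5; 7.6*5.2 = 39.52; 31.9*0.06 = 1.914
CPT = 62.5 + 39.52 + 1.914 − 41 = 62.934 °C
Rounded to 0.1 °C: CPT ≈ 62.9 °C

62.9 °C


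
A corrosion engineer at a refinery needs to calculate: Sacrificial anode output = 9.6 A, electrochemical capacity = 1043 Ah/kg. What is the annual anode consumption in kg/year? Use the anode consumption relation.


Annual consumption = current * hours per year / capacity
Rate = 9.6 * 8760 / 1043 = 80.6 kg/year

80.6 kg/year


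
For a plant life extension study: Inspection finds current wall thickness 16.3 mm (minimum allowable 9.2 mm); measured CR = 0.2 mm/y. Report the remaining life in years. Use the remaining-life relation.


Apply the remaining-life relation: RL = (t_current − t_min) / CR
RL = (16.3 − 9.2) / 0.2 = 7.1 / 0.2 = 35.5 years

35.5 years


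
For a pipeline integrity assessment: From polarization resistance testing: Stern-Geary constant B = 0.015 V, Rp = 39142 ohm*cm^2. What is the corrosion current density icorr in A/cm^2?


Apply the Stern-Geary relation: icorr = B / Rp
icorr = 0.015 / 39142 = 3.832×10^-7 A/cm^2

3.832×10^-7 A/cm^2


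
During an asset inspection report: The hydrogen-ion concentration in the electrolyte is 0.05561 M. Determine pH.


pH = −log10[H+]
pH = −log10(0.05561) = 1.25

1.25


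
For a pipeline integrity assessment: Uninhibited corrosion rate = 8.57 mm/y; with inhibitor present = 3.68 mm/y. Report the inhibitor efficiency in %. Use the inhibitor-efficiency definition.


Apply the inhibitor-efficiency definition: IE = (CR_blank − CR_inh)/CR_blank × 100
IE = (8.57 − 3.68) / 8.57 × 100
IE = 4.89 / 8.57 × 100 = 57.1 %

57.1 %


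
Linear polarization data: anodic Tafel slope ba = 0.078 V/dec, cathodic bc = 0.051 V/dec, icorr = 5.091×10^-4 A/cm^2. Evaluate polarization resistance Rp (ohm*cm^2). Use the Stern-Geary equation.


Apply the Stern-Geary equation: Rp = ba*bc / (2.303*icorr*(ba+bc))
ba*bc = 0.078*0.051 = 0.003978
ba+bc = 0.129; 2.303*icorr*(ba+bc) = 2.303*5.091×10^-4*0.129 = 1.5124699×10^-4
Rp = 0.003978 / 1.5124699×10^-4 = 26.3 ohm*cm^2

26.3 ohm*cm^2


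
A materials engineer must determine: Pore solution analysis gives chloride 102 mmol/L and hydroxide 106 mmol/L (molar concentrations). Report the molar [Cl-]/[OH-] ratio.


Threshold parameter = [Cl-] / [OH-] (molar basis; both in mmol/L, so units cancel)
Ratio = 102 / 106 = 0.96

0.96


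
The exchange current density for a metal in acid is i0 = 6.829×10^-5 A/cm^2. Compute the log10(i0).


i0 = 6.829×10^-5 A/cm^2
log10(i0) = -4.166

-4.166


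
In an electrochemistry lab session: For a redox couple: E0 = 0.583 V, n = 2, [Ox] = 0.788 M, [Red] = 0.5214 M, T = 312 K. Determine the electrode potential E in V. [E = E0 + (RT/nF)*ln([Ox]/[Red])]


Apply the Nernst equation: E = E0 + (RT/nF)*ln([Ox]/[Red])
Step 1: RT/nF = 8.314*312/(2*96485) = 0.01344234 V
Step 2: [Ox]/[Red] = 0.788/0.5214 = 1.511316
Step 3: ln(1.511316) = 0.412981
Step 4: correction = 0.01344234 * 0.412981 = 0.006 V
E = 0.583 + 0.006 = 0.589 V

0.589 V
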